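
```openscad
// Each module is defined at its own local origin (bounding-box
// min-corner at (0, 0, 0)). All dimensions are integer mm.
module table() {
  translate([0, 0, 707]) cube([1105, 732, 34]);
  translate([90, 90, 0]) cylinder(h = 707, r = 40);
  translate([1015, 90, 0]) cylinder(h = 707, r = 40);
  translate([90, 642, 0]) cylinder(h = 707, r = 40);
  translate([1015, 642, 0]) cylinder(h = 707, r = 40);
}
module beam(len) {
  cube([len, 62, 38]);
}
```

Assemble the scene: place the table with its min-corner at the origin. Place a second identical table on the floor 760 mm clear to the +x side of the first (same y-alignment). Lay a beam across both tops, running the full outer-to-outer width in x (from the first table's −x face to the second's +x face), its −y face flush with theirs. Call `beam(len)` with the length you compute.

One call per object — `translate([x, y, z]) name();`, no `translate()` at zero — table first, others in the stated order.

table();
translate([1865, 0, 0]) table();
translate([0, 0, 741]) beam(2970);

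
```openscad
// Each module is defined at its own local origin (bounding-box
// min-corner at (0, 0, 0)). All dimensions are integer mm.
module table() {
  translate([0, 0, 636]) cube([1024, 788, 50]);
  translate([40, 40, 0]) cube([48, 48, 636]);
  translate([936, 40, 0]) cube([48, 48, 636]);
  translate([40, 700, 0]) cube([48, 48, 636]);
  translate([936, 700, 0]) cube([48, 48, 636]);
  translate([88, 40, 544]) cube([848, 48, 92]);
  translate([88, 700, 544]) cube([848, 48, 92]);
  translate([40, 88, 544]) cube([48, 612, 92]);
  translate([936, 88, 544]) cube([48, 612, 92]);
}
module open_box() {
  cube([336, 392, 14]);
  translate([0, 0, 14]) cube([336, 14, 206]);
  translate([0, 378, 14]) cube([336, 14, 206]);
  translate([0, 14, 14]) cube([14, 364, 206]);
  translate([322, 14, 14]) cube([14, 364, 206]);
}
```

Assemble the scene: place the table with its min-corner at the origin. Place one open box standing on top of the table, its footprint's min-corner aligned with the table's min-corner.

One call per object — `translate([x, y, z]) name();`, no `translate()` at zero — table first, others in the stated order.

table();
translate([0, 0, 686]) open_box();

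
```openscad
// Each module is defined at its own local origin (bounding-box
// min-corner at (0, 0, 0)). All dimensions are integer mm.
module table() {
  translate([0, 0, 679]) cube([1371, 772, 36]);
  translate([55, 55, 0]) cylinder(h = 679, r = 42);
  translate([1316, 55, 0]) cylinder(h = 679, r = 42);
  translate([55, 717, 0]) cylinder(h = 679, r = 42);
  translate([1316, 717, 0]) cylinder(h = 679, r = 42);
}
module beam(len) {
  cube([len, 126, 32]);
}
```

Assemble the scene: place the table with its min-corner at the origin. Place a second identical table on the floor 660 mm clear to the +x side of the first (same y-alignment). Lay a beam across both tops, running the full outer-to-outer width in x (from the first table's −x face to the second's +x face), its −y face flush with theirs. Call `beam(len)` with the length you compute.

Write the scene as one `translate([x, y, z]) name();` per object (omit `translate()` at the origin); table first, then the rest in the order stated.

table();
translate([2031, 0, 0]) table();
translate([0, 0, 715]) beam(3402);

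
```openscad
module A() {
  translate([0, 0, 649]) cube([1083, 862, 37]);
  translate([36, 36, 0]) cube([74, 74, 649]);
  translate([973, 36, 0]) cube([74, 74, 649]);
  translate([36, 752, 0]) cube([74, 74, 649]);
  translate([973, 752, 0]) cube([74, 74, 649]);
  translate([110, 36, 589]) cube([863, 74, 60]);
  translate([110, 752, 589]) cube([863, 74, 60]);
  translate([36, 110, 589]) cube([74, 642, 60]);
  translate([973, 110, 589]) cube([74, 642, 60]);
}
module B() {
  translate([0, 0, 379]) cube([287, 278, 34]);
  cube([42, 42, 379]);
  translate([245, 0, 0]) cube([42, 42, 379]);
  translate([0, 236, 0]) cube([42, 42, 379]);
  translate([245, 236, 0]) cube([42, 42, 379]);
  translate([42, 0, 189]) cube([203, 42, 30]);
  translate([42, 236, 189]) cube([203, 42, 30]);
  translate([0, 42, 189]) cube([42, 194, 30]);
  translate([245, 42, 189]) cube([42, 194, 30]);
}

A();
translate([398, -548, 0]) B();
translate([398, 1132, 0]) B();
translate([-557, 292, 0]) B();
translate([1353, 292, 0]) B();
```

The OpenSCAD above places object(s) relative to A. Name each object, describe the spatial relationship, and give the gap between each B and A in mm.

A is a table. B is a stool. Four stools sit around the table at the −y, +y, −x, +x sides. The gap between each stool and the table is 270 mm.

Each stool's nearest face is 270 mm from the table's bounding box.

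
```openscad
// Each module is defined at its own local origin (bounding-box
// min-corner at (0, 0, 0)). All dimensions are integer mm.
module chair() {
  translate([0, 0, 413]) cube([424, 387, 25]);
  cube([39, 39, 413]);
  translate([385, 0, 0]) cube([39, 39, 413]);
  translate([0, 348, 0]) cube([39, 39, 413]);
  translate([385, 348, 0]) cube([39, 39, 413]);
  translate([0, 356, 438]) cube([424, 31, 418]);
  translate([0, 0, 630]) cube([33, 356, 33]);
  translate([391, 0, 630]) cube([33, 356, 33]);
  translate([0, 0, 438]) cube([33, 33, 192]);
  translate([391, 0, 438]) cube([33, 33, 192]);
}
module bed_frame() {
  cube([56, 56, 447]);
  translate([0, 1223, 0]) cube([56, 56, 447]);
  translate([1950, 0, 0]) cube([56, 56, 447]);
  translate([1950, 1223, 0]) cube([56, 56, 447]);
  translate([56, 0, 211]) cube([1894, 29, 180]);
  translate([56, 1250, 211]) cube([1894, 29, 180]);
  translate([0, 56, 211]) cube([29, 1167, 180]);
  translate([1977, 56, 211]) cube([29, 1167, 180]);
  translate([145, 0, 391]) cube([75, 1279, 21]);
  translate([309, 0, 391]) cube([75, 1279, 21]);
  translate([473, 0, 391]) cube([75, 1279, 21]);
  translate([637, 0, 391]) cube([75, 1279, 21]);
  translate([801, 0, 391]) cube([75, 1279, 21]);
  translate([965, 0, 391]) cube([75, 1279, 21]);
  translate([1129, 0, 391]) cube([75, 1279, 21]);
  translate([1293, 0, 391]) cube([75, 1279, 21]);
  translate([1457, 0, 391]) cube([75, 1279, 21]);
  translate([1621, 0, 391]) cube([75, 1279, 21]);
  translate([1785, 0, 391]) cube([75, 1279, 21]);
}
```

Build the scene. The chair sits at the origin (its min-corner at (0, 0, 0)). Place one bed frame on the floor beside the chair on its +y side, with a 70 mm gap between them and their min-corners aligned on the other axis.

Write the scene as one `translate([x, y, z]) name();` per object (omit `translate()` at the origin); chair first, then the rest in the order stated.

chair();
translate([0, 457, 0]) bed_frame();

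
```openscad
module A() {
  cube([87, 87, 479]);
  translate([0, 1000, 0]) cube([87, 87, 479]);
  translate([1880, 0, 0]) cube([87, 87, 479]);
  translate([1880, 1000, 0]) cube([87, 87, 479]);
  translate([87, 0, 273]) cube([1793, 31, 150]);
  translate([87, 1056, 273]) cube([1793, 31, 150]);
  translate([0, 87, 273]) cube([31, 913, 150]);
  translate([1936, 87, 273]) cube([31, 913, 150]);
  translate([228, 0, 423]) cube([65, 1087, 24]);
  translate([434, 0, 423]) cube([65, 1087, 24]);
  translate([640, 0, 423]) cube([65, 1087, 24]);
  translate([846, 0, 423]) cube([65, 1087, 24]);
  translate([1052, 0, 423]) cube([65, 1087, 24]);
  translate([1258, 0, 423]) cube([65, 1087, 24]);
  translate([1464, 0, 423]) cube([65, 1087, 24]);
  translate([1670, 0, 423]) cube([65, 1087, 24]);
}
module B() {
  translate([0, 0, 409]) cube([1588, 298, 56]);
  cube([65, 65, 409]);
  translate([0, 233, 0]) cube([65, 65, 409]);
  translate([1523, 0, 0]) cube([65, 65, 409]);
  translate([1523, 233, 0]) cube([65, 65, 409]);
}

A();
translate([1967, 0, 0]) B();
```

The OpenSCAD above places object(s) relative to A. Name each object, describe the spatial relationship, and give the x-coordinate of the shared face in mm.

The bed frame's +x face and the bench's −x face are both at x = 1967 mm.

A is a bed frame. B is a bench. The bench is against the bed frame's +x side, with their −y faces flush. The x-coordinate of the shared face is 1967 mm.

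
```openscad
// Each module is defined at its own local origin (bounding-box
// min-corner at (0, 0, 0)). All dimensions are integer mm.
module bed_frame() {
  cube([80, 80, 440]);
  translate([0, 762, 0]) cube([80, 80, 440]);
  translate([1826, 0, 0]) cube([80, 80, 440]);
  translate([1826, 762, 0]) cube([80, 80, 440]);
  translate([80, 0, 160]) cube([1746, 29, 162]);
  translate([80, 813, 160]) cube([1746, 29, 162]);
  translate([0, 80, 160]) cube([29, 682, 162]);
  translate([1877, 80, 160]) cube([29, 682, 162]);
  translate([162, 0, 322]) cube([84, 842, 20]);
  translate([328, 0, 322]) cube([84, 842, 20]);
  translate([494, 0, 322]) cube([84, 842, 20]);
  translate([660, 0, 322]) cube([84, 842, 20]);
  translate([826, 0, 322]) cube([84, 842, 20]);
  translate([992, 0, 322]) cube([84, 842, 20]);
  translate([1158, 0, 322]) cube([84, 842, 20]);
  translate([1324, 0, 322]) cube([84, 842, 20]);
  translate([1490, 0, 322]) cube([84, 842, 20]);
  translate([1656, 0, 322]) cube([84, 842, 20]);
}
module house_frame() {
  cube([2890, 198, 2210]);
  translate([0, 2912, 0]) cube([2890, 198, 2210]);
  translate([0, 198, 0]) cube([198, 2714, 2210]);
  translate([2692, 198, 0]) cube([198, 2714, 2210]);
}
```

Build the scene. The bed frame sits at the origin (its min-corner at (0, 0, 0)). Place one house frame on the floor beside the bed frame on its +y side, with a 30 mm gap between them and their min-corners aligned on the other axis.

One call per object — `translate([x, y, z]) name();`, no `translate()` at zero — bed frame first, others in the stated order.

bed_frame();
translate([0, 872, 0]) house_frame();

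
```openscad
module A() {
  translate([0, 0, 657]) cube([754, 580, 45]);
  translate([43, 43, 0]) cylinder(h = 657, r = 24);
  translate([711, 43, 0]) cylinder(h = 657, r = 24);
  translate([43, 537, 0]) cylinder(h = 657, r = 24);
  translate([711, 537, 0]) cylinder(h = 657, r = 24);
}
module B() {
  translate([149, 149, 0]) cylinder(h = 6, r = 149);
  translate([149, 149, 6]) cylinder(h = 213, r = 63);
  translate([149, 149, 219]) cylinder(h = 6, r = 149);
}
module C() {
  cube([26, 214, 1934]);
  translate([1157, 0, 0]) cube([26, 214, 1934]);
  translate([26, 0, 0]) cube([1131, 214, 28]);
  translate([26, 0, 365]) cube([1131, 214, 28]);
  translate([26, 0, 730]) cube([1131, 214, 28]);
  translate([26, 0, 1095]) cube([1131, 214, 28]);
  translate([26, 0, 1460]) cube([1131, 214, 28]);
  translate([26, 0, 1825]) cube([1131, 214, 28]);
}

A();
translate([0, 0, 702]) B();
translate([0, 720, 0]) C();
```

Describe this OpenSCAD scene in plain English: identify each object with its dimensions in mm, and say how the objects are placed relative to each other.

A is a rectangular dining table. The top is 754×580×45 mm with its upper surface at z = 702 mm. It stands on four round legs of 48 mm diameter, each leg's bounding box inset 19 mm from the nearest pair of top edges, running from the floor to the underside of the top.

B is a spool: two coaxial disc flanges of radius 149 mm and thickness 6 mm, joined by a core cylinder of radius 63 mm and height 213 mm. The lower flange rests on z = 0 and the three cylinders share a vertical axis.

C is a bookshelf 1183 mm wide overall, 214 mm deep and 1934 mm tall. The two sides are 26 mm thick vertical panels. 6 horizontal shelves of 28 mm thickness span between the inner faces of the sides; the lowest shelf sits on the floor and shelves are stacked with a clear vertical gap of 337 mm between each pair.

The spool is on top of the table. The bookshelf is on the floor beside the table on its +y side.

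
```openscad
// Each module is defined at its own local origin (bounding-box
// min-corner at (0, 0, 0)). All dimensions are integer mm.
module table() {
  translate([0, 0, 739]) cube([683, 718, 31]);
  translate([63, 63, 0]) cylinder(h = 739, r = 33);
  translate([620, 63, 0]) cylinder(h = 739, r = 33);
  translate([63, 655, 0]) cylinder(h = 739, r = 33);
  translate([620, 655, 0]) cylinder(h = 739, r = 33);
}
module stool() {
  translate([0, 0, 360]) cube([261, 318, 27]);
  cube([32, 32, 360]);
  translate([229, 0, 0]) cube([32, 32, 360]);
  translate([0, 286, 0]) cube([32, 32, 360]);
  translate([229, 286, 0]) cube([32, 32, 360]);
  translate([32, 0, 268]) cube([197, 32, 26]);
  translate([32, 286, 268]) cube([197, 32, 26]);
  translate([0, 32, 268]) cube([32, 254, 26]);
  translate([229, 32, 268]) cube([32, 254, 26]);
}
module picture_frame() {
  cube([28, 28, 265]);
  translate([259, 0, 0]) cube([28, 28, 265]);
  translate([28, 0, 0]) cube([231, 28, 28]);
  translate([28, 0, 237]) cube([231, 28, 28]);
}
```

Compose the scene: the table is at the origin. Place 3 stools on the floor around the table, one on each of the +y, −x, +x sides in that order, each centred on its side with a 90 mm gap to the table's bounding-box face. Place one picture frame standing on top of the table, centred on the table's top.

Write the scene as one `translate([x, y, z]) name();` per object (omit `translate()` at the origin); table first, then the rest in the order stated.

table();
translate([211, 808, 0]) stool();
translate([-351, 200, 0]) stool();
translate([773, 200, 0]) stool();
translate([198, 345, 770]) picture_frame();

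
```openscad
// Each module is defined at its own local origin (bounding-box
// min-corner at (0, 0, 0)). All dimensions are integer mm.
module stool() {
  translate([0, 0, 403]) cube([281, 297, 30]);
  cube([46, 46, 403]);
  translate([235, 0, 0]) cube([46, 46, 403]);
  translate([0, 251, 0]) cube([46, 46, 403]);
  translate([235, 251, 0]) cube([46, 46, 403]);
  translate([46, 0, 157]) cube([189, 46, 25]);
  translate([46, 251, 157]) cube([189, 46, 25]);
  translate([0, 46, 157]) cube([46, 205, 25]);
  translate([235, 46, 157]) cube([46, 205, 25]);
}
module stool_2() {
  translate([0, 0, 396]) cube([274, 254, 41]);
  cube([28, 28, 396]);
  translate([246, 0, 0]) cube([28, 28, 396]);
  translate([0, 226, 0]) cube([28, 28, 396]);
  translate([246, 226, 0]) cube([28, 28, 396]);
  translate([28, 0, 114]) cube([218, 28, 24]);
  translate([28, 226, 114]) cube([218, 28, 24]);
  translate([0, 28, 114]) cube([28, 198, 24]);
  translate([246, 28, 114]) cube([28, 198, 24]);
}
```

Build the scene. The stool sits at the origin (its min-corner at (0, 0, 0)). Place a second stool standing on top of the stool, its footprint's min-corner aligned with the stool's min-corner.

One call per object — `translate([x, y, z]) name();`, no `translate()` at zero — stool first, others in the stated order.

stool();
translate([0, 0, 433]) stool_2();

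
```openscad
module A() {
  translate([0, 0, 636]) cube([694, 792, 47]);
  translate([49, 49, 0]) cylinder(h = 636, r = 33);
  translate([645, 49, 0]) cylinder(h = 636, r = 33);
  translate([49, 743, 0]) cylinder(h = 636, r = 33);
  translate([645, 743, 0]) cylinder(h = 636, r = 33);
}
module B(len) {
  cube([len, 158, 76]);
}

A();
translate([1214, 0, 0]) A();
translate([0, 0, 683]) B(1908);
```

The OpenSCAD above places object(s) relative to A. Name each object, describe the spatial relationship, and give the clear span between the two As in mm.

A is a table. B is a beam. A beam spans the tops of two tables. The clear span between the two tables is 520 mm.

Second table starts at x = 1214; first ends at x = 694; clear span = 1214 − 694 = 520 mm.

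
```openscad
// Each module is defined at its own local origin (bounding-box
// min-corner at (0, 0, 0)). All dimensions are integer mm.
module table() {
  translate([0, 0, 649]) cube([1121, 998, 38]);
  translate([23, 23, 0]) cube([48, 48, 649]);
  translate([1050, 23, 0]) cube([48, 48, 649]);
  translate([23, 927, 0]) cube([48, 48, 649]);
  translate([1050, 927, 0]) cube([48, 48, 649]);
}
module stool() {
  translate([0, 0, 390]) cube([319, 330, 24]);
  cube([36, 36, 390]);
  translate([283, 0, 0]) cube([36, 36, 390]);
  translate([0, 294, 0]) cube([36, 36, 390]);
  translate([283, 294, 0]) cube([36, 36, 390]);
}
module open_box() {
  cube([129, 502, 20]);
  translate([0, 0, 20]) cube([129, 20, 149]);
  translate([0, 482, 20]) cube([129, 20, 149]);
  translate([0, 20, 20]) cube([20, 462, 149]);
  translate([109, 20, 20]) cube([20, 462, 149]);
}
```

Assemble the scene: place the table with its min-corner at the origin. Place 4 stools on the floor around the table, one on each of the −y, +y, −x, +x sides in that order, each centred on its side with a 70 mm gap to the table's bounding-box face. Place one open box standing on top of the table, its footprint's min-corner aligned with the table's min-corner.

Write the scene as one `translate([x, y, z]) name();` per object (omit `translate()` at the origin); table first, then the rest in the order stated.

table();
translate([401, -400, 0]) stool();
translate([401, 1068, 0]) stool();
translate([-389, 334, 0]) stool();
translate([1191, 334, 0]) stool();
translate([0, 0, 687]) open_box();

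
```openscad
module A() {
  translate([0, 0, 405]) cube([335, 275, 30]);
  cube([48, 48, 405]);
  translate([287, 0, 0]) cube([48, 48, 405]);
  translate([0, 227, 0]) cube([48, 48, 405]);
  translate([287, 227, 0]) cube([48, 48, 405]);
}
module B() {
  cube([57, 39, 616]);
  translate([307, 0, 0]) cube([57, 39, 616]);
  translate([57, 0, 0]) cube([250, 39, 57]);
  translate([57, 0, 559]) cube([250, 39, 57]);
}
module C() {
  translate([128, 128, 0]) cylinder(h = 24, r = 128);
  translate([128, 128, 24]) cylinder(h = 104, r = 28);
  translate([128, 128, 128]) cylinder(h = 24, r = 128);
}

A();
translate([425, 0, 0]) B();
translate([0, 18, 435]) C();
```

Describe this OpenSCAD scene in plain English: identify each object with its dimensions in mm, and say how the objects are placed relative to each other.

A is a simple wooden stool: a rectangular seat 335 mm (x) by 275 mm (y), 30 mm thick, top face at z = 435 mm, on four square legs, each 48×48 mm in cross-section. The legs rest on z = 0, each flush with a corner of the seat.

B is a picture frame with a 250×502 mm rectangular opening (x by z) and a uniform 57 mm border on every side. Frame depth is 39 mm along y. It is built from two vertical stiles running the full outside height and two horizontal rails spanning the gap between the stiles.

C is a spool: two coaxial disc flanges of radius 128 mm and thickness 24 mm, joined by a core cylinder of radius 28 mm and height 104 mm. The lower flange rests on z = 0 and the three cylinders share a vertical axis.

The picture frame is on the floor beside the stool on its +x side. The spool is on top of the stool.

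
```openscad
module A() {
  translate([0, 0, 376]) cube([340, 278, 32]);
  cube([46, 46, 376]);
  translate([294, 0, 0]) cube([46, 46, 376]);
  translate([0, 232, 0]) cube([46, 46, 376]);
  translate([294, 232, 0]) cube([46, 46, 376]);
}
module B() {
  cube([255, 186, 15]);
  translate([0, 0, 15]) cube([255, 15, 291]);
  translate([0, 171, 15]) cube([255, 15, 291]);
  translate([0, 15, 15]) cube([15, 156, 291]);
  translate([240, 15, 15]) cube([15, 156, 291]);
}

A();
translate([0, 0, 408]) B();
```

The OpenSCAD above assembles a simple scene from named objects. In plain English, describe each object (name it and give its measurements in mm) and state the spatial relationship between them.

A is a four-legged stool. The seat is 340×278 mm, 32 mm thick, top at z = 408 mm. It stands on four square legs, each 46×46 mm in cross-section, from z = 0 to the seat underside, each flush with a corner of the seat.

B is an open storage box with external size 255×186×306 mm and wall thickness 15 mm (the base is also 15 mm thick). The base covers the whole footprint; the four walls stand on the base, with the y-facing walls full-width and the x-facing walls fitting between their inner faces.

The open box is on top of the stool.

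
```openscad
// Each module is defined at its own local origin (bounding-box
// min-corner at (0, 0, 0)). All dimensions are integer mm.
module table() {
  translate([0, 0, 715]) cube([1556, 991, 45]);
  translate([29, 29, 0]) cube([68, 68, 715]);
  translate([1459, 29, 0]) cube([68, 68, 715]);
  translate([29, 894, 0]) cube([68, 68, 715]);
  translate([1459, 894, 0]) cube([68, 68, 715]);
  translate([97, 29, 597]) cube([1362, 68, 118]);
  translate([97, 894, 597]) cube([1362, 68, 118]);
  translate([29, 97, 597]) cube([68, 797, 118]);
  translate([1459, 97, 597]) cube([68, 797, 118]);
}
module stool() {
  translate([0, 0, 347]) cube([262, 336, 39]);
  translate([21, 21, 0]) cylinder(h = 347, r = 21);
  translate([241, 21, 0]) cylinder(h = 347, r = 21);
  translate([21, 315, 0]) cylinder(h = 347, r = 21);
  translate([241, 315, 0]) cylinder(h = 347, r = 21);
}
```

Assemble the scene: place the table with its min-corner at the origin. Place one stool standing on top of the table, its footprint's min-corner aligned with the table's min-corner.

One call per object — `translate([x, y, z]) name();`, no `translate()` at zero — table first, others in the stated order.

table();
translate([0, 0, 760]) stool();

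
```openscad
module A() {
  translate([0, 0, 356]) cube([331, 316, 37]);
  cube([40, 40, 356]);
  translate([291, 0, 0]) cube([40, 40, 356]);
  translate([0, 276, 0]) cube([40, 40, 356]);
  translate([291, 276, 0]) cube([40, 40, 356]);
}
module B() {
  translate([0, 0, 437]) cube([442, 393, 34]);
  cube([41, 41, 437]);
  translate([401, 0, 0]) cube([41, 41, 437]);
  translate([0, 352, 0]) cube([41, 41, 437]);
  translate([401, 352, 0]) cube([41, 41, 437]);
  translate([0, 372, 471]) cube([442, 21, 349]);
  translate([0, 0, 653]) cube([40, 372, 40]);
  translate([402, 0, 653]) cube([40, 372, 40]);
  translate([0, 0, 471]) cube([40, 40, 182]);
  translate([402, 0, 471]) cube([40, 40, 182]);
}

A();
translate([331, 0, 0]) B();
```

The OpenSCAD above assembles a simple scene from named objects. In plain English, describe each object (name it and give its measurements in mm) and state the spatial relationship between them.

A is a simple wooden stool: a rectangular seat 331 mm (x) by 316 mm (y), 37 mm thick, top face at z = 393 mm, on four square legs, each 40×40 mm in cross-section. The legs rest on z = 0, each flush with a corner of the seat.

B is a chair: 442×393 mm seat, 34 mm thick, top at z = 471 mm, on four 41 mm square corner legs flush with the seat edges. A 21 mm thick backrest slab spans the full seat width, extending 349 mm above the seat top, its back face flush with the seat's +y edge. Two armrests of 40×40 mm section run along each side from the seat's front edge to the front of the backrest, top faces 222 mm above the seat top and outer faces flush with the seat's x-edges; a 40×40 mm post under the front of each armrest stands on the seat at the front corner.

The chair is against the stool's +x side, with their −y faces flush.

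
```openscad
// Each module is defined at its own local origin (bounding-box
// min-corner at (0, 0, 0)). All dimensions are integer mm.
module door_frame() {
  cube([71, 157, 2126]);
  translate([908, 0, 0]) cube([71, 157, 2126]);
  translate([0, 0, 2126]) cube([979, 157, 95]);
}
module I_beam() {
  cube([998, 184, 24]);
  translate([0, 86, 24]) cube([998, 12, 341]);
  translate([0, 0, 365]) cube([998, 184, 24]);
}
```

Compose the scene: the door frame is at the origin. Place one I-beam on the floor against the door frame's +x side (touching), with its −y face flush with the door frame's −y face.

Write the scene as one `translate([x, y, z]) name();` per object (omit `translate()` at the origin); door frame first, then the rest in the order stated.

door_frame();
translate([979, 0, 0]) I_beam();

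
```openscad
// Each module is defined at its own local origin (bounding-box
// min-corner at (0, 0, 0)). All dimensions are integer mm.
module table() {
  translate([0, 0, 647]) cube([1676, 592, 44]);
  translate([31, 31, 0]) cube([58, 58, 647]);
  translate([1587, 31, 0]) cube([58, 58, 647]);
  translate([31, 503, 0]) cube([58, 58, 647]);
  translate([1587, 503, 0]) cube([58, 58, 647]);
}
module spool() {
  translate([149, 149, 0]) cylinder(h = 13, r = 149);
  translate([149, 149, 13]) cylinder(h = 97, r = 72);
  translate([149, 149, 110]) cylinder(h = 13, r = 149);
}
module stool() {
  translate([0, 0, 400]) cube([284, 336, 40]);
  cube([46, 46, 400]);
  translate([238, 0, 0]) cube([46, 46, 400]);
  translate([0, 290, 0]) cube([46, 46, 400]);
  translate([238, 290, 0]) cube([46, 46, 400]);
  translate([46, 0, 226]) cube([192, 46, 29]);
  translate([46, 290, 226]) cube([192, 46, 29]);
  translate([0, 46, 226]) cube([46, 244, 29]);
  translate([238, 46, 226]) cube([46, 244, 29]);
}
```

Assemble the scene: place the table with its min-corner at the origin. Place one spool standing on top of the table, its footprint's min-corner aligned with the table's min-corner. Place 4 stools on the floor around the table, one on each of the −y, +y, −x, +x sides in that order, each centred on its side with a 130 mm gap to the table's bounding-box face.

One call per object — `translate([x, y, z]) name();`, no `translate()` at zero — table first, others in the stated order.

table();
translate([0, 0, 691]) spool();
translate([696, -466, 0]) stool();
translate([696, 722, 0]) stool();
translate([-414, 128, 0]) stool();
translate([1806, 128, 0]) stool();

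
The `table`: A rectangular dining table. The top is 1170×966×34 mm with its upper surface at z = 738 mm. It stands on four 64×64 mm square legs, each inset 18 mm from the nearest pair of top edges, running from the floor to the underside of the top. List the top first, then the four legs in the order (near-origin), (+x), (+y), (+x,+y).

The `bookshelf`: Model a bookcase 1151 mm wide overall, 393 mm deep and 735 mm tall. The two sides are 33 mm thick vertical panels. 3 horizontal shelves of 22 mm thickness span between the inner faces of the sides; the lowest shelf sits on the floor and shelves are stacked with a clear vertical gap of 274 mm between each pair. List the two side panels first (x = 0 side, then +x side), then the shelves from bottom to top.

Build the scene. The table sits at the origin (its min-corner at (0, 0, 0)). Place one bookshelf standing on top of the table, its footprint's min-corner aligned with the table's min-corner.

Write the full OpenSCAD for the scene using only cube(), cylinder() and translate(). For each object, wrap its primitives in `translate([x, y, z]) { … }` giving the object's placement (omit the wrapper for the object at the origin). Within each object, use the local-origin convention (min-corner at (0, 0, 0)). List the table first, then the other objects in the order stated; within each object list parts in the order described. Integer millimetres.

translate([0, 0, 704]) cube([1170, 966, 34]);
translate([18, 18, 0]) cube([64, 64, 704]);
translate([1088, 18, 0]) cube([64, 64, 704]);
translate([18, 884, 0]) cube([64, 64, 704]);
translate([1088, 884, 0]) cube([64, 64, 704]);
translate([0, 0, 738]) {
  cube([33, 393, 735]);
  translate([1118, 0, 0]) cube([33, 393, 735]);
  translate([33, 0, 0]) cube([1085, 393, 22]);
  translate([33, 0, 296]) cube([1085, 393, 22]);
  translate([33, 0, 592]) cube([1085, 393, 22]);
}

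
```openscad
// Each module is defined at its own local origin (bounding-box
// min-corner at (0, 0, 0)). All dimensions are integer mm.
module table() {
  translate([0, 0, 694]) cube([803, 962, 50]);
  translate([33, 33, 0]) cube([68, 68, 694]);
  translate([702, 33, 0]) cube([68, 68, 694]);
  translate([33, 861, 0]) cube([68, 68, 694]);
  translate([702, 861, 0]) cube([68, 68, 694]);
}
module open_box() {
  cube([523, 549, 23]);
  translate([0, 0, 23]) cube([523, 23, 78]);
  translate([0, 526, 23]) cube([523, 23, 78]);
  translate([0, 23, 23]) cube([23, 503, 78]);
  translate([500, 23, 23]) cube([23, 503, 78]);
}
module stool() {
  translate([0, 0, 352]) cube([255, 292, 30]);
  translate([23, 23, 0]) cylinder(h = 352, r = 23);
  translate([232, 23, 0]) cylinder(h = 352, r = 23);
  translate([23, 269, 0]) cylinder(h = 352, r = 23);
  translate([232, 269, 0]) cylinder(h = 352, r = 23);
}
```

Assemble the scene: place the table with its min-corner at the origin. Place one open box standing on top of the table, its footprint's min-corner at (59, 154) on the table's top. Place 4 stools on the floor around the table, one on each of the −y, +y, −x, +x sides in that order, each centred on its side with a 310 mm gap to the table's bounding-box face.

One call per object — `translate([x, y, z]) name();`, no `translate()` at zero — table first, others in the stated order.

table();
translate([59, 154, 744]) open_box();
translate([274, -602, 0]) stool();
translate([274, 1272, 0]) stool();
translate([-565, 335, 0]) stool();
translate([1113, 335, 0]) stool();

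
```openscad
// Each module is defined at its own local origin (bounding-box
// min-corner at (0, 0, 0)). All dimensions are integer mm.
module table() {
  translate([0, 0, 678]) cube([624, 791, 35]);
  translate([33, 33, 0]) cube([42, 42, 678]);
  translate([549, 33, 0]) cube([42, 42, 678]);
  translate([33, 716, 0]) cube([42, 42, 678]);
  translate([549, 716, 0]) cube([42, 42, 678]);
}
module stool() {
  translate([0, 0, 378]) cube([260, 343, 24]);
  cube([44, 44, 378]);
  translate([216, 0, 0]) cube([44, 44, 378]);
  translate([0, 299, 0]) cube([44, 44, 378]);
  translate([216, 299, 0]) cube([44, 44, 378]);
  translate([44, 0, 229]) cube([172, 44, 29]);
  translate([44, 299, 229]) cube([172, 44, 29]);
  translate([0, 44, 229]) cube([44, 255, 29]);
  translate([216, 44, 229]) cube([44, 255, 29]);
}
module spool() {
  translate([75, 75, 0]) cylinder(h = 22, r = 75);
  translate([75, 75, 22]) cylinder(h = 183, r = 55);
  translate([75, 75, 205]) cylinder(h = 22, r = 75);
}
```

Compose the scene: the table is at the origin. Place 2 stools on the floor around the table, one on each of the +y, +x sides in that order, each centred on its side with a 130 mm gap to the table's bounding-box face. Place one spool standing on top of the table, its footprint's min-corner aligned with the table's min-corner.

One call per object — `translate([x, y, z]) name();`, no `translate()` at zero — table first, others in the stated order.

table();
translate([182, 921, 0]) stool();
translate([754, 224, 0]) stool();
translate([0, 0, 713]) spool();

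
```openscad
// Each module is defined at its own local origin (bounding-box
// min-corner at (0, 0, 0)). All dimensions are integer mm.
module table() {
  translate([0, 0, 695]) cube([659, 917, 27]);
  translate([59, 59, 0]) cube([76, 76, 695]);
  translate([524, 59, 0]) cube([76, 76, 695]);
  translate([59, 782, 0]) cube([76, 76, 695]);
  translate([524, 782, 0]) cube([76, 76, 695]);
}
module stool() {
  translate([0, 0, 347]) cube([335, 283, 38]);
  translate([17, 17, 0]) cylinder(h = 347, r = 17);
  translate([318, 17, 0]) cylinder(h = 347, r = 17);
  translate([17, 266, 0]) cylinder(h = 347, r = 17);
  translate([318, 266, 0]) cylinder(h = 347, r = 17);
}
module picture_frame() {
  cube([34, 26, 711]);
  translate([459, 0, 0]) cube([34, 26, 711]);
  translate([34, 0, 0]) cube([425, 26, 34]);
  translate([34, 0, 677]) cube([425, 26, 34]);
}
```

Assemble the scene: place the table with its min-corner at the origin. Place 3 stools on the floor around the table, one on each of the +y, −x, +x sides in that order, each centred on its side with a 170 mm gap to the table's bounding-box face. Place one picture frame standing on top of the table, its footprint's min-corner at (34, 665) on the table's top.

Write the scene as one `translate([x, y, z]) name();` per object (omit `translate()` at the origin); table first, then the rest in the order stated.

table();
translate([162, 1087, 0]) stool();
translate([-505, 317, 0]) stool();
translate([829, 317, 0]) stool();
translate([34, 665, 722]) picture_frame();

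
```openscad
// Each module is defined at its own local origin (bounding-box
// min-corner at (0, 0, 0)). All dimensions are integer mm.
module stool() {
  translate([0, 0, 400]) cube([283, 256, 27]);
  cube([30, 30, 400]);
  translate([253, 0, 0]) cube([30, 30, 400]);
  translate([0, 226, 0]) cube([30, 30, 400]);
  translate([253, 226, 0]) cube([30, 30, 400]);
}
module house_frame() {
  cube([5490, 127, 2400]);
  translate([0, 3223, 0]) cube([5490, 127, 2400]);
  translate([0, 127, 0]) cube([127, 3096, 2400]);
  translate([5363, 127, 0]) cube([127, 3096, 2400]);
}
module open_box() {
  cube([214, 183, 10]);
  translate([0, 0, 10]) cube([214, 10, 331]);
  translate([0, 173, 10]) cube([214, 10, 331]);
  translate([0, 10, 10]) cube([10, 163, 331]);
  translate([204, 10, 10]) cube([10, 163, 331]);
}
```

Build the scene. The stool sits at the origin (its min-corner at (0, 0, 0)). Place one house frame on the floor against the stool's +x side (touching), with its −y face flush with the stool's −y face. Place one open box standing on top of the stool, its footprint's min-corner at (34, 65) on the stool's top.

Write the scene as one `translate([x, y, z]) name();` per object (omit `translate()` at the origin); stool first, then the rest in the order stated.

stool();
translate([283, 0, 0]) house_frame();
translate([34, 65, 427]) open_box();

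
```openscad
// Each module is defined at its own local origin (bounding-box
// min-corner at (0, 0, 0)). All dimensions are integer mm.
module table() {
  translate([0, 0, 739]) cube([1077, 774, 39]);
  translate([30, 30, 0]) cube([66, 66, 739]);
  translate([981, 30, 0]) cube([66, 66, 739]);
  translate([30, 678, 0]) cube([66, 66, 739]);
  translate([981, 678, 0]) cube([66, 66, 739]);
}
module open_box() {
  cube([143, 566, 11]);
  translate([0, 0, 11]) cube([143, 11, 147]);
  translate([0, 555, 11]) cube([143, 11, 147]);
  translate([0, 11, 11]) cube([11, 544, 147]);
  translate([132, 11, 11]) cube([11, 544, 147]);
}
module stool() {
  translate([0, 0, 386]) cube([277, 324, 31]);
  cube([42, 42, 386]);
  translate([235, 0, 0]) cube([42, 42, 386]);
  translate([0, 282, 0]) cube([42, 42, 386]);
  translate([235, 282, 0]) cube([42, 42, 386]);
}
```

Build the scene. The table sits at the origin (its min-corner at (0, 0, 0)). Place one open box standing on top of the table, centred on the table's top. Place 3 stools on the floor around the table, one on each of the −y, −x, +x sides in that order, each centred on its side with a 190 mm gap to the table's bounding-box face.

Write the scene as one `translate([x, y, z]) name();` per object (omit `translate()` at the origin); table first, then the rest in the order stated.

table();
translate([467, 104, 778]) open_box();
translate([400, -514, 0]) stool();
translate([-467, 225, 0]) stool();
translate([1267, 225, 0]) stool();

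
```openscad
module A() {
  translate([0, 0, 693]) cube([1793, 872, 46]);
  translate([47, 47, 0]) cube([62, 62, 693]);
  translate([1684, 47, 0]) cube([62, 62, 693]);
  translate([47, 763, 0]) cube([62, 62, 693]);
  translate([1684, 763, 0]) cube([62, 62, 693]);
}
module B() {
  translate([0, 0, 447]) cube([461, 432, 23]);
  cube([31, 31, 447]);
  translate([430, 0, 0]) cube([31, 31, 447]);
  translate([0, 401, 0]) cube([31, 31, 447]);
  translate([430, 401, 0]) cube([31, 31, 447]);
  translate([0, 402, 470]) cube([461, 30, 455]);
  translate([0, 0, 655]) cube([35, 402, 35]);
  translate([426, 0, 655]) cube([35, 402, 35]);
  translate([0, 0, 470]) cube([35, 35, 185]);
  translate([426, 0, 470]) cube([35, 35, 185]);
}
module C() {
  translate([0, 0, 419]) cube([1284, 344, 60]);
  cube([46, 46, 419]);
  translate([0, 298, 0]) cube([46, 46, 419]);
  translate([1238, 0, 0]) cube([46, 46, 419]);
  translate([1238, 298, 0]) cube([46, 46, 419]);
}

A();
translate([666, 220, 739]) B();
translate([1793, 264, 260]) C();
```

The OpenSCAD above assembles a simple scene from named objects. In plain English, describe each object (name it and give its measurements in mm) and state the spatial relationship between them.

A is a table: top 1793 mm (x) × 872 mm (y), 46 mm thick, upper face at z = 739 mm, on four 62×62 mm square legs, each inset 47 mm from the nearest pair of top edges, running from z = 0 to the bottom of the top.

B is a chair. The seat is a 461×432×23 mm slab with its top at z = 470 mm, on four 31×31 mm corner legs (flush with the seat edges, standing on z = 0). A flat backrest 30 mm thick, 455 mm tall, spans the full seat width and rises from the seat top along its +y edge, rear face flush with the rear of the seat. Two armrests of 35×35 mm section run along each side from the seat's front edge to the front of the backrest, top faces 220 mm above the seat top and outer faces flush with the seat's x-edges; a 35×35 mm post under the front of each armrest stands on the seat at the front corner.

C is a bench: a 1284×344 mm seat slab, 60 mm thick, top at z = 479 mm, on four 46×46 mm square legs flush with the seat corners and standing on z = 0.

The chair is on top of the table, centred. The bench is beside the table with their tops flush at z = 739.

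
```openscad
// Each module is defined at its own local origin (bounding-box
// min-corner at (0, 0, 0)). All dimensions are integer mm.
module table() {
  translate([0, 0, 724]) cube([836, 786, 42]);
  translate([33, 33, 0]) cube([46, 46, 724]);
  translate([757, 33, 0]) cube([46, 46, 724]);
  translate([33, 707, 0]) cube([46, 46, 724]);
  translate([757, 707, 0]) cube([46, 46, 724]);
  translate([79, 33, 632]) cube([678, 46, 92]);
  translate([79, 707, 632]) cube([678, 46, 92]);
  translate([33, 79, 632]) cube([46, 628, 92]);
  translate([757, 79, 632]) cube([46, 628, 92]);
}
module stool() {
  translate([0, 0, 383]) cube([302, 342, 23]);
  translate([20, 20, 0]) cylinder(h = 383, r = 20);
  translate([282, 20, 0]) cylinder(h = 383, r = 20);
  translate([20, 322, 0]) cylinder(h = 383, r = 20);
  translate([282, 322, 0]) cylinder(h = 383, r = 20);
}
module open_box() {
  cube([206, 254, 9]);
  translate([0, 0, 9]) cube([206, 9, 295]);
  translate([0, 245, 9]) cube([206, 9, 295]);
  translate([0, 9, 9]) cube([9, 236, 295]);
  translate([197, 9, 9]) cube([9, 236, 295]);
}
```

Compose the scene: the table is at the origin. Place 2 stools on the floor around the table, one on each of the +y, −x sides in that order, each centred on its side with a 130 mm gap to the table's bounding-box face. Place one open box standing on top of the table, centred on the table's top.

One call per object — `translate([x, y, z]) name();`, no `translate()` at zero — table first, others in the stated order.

table();
translate([267, 916, 0]) stool();
translate([-432, 222, 0]) stool();
translate([315, 266, 766]) open_box();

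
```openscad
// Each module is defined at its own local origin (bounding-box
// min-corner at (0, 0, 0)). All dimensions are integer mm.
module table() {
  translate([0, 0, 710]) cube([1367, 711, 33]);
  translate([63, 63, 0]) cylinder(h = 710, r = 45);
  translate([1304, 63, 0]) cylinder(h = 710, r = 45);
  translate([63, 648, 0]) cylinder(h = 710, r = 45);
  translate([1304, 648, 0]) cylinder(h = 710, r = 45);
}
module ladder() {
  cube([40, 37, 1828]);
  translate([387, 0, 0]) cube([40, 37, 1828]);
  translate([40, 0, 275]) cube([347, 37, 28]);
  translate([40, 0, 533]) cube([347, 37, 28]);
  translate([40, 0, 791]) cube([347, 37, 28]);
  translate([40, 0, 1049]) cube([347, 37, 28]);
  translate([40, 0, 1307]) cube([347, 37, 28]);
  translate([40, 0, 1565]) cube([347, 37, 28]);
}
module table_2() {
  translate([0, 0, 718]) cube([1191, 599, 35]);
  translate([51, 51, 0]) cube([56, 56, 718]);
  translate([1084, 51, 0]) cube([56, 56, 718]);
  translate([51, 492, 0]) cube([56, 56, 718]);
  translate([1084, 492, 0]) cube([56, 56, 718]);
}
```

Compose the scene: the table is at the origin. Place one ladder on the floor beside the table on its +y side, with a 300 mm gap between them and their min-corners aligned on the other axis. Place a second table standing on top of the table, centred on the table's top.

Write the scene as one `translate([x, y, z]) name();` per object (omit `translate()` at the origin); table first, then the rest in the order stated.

table();
translate([0, 1011, 0]) ladder();
translate([88, 56, 743]) table_2();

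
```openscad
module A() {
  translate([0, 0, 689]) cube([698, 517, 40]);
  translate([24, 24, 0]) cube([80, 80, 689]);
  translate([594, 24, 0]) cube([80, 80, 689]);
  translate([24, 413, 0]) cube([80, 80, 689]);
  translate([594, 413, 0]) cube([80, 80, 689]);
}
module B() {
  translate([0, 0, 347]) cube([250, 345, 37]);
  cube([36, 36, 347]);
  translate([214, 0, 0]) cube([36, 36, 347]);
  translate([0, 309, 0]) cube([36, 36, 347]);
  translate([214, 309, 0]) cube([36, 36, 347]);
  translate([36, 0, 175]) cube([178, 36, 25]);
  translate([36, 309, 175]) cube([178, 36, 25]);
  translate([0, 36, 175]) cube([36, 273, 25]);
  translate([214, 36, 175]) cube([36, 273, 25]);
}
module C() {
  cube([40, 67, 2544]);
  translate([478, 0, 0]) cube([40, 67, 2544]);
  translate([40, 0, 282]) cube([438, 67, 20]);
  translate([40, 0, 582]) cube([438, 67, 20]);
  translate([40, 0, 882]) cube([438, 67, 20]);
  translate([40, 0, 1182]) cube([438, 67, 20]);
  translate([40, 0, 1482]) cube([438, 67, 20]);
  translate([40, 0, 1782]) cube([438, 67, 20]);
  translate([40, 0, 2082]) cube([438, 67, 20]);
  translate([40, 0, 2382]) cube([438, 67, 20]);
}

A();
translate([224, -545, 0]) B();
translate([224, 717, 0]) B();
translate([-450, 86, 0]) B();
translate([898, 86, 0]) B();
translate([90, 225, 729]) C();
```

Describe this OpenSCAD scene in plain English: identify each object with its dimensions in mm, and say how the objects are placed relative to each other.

A is a table: top 698 mm (x) × 517 mm (y), 40 mm thick, upper face at z = 729 mm, on four 80×80 mm square legs, each inset 24 mm from the nearest pair of top edges, running from z = 0 to the bottom of the top.

B is a simple wooden stool: a rectangular seat 250 mm (x) by 345 mm (y), 37 mm thick, top face at z = 384 mm, on four square legs, each 36×36 mm in cross-section. The legs rest on z = 0, each flush with a corner of the seat. Four stretchers, 36 mm wide and 25 mm tall, connect adjacent legs with their undersides at z = 175 mm, each running between the inner faces of the legs it joins and aligned with the legs' outer faces on the other axis.

C is a straight ladder. Two 40×67 mm vertical rails, 2544 mm tall, stand 518 mm apart (outside-to-outside) with their front faces coplanar on the −y side. 8 rungs, each 67 mm deep and 20 mm tall, span between the inner faces of the rails, front faces flush with the rails. The lowest rung's underside is at z = 282 mm and rungs are spaced 300 mm apart (underside to underside).

Four stools sit around the table at the −y, +y, −x, +x sides. The ladder is on top of the table, centred.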